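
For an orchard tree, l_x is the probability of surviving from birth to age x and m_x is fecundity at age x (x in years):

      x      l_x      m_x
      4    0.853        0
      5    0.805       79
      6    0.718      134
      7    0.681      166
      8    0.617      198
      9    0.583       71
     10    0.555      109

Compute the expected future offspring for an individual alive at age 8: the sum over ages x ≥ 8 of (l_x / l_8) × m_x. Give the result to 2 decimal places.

363.13

l_8 = 0.617. Conditional survival from age 8 to x is l_x / l_8.
  x=8: (0.617/0.617) × 198 = 198.0000
  x=9: (0.583/0.617) × 71 = 67.0875
  x=10: (0.555/0.617) × 109 = 98.0470
Sum = 198.0000 + 67.0875 + 98.0470 = 363.1345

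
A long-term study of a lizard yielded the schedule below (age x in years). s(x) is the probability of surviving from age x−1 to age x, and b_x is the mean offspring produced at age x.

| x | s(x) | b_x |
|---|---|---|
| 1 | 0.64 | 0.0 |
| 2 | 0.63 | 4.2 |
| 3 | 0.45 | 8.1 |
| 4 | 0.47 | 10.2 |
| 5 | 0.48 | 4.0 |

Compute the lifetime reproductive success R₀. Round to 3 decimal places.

Survivorship from birth: l_x = s_1·s_2·…·s_x.
  l_1 = 0.64000
  l_2 = 0.40320
  l_3 = 0.18144
  l_4 = 0.08528
  l_5 = 0.04093
R₀ = Σ l_x b_x:
  age 1: 0.64000 × 0.0 = 0.0000
  age 2: 0.40320 × 4.2 = 1.6934
  age 3: 0.18144 × 8.1 = 1.4697
  age 4: 0.08528 × 10.2 = 0.8699
  age 5: 0.04093 × 4.0 = 0.1637
R₀ = 0.0000 + 1.6934 + 1.4697 + 0.8699 + 0.1637 = 4.1967

4.197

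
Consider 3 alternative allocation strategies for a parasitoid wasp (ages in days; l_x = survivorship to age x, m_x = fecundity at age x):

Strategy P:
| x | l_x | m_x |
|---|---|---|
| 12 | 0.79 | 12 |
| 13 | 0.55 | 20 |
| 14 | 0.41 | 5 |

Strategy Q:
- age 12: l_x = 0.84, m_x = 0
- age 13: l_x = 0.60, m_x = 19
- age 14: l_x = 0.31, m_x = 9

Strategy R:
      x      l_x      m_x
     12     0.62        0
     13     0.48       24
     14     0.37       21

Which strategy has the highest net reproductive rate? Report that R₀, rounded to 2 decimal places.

Strategy P: R₀ = 0.79×12 + 0.55×20 + 0.41×5 = 22.5300
Strategy Q: R₀ = 0.84×0 + 0.60×19 + 0.31×9 = 14.1900
Strategy R: R₀ = 0.62×0 + 0.48×24 + 0.37×21 = 19.2900
Highest R₀: strategy P with 22.5300.

22.53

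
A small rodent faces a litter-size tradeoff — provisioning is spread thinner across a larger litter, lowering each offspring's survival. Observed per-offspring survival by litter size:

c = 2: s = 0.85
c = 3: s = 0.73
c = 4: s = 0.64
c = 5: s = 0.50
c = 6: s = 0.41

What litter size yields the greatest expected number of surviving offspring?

Expected surviving offspring = c × s(c):
  c=2: 2 × 0.85 = 1.700
  c=3: 3 × 0.73 = 2.190
  c=4: 4 × 0.64 = 2.560
  c=5: 5 × 0.50 = 2.500
  c=6: 6 × 0.41 = 2.460
Maximum at c = 4 (2.560 surviving offspring).

4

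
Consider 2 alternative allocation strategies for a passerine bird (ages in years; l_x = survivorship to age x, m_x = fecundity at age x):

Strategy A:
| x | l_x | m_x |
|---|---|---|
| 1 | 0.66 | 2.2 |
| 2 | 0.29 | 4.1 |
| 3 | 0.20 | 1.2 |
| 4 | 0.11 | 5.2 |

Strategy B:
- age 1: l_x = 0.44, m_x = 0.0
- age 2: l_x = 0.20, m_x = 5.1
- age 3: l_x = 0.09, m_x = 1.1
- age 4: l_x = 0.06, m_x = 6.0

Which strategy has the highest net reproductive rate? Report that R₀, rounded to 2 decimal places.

3.45

Strategy A: R₀ = 0.66×2.2 + 0.29×4.1 + 0.20×1.2 + 0.11×5.2 = 3.4530
Strategy B: R₀ = 0.44×0.0 + 0.20×5.1 + 0.09×1.1 + 0.06×6.0 = 1.4790
Highest R₀: strategy A with 3.4530.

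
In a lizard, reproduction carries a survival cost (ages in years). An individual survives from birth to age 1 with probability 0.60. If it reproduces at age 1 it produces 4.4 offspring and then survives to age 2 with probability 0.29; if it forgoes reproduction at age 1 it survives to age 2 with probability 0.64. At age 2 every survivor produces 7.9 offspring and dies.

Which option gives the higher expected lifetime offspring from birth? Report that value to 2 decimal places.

4.01

breed at age 1: R₀ = 0.60 × (4.4 + 0.29 × 7.9) = 0.60 × 6.6910 = 4.0146
delay to age 2: R₀ = 0.60 × (0.64 × 7.9) = 0.60 × 5.0560 = 3.0336
Higher: breed at age 1 (4.0146).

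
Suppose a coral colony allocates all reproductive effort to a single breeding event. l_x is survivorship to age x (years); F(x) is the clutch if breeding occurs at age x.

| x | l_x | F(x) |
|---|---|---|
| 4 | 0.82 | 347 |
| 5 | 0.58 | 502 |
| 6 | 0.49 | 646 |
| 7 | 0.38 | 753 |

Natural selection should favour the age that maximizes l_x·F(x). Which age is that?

6

Expected offspring if breeding at age x = l_x × F(x):
  age 4: 0.82 × 347 = 284.540
  age 5: 0.58 × 502 = 291.160
  age 6: 0.49 × 646 = 316.540
  age 7: 0.38 × 753 = 286.140
Maximum at age 6 (316.540).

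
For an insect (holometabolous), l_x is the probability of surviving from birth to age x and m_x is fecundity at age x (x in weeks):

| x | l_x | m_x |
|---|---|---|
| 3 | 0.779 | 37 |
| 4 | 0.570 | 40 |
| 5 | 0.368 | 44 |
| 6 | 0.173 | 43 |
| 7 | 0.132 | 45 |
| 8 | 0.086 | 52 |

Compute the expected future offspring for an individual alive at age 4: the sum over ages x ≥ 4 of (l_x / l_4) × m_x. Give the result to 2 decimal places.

l_4 = 0.570. Conditional survival from age 4 to x is l_x / l_4.
  x=4: (0.570/0.570) × 40 = 40.0000
  x=5: (0.368/0.570) × 44 = 28.4070
  x=6: (0.173/0.570) × 43 = 13.0509
  x=7: (0.132/0.570) × 45 = 10.4211
  x=8: (0.086/0.570) × 52 = 7.8456
Sum = 40.0000 + 28.4070 + 13.0509 + 10.4211 + 7.8456 = 99.7246

99.72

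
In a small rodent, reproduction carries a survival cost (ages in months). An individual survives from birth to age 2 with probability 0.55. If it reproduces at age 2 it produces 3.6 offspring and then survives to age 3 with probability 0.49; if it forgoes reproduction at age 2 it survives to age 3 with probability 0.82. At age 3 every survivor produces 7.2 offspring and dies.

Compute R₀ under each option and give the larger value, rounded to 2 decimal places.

breed at age 2: R₀ = 0.55 × (3.6 + 0.49 × 7.2) = 0.55 × 7.1280 = 3.9204
delay to age 3: R₀ = 0.55 × (0.82 × 7.2) = 0.55 × 5.9040 = 3.2472
Higher: breed at age 2 (3.9204).

3.92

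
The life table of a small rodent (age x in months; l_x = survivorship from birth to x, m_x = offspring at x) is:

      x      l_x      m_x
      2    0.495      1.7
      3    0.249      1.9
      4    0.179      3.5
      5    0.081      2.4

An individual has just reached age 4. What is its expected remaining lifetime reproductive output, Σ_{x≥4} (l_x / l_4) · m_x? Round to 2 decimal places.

4.59

l_4 = 0.179. Conditional survival from age 4 to x is l_x / l_4.
  x=4: (0.179/0.179) × 3.5 = 3.5000
  x=5: (0.081/0.179) × 2.4 = 1.0860
Sum = 3.5000 + 1.0860 = 4.5860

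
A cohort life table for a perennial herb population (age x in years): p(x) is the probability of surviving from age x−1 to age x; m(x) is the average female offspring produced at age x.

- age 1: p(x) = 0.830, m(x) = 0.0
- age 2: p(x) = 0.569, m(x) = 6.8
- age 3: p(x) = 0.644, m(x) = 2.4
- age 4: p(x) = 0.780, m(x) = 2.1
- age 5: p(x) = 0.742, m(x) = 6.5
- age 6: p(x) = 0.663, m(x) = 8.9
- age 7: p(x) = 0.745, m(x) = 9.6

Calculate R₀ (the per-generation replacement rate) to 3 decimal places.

7.457

Survivorship from birth: l_x = p_1·p_2·…·p_x.
  l_1 = 0.83000
  l_2 = 0.47227
  l_3 = 0.30414
  l_4 = 0.23723
  l_5 = 0.17603
  l_6 = 0.11670
  l_7 = 0.08694
R₀ = Σ l_x m(x):
  age 1: 0.83000 × 0.0 = 0.0000
  age 2: 0.47227 × 6.8 = 3.2114
  age 3: 0.30414 × 2.4 = 0.7299
  age 4: 0.23723 × 2.1 = 0.4982
  age 5: 0.17603 × 6.5 = 1.1442
  age 6: 0.11670 × 8.9 = 1.0386
  age 7: 0.08694 × 9.6 = 0.8346
R₀ = 0.0000 + 3.2114 + 0.7299 + 0.4982 + 1.1442 + 1.0386 + 0.8346 = 7.4570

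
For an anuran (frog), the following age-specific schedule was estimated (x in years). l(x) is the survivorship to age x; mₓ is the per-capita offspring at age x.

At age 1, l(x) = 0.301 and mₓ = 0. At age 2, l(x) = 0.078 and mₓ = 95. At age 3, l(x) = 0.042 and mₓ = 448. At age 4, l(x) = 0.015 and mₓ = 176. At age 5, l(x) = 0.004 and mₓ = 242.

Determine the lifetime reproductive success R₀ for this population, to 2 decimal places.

29.83

R₀ = Σ l(x) mₓ:
  age 1: 0.301 × 0 = 0.0000
  age 2: 0.078 × 95 = 7.4100
  age 3: 0.042 × 448 = 18.8160
  age 4: 0.015 × 176 = 2.6400
  age 5: 0.004 × 242 = 0.9680
R₀ = 0.0000 + 7.4100 + 18.8160 + 2.6400 + 0.9680 = 29.8340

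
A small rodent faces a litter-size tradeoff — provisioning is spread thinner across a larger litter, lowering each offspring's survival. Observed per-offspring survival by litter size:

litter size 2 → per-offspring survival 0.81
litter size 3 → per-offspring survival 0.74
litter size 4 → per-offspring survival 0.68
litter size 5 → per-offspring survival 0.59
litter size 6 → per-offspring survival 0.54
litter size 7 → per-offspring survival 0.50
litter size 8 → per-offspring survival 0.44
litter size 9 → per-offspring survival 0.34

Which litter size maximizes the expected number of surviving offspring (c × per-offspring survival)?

8

Expected surviving offspring = c × s(c):
  c=2: 2 × 0.81 = 1.620
  c=3: 3 × 0.74 = 2.220
  c=4: 4 × 0.68 = 2.720
  c=5: 5 × 0.59 = 2.950
  c=6: 6 × 0.54 = 3.240
  c=7: 7 × 0.50 = 3.500
  c=8: 8 × 0.44 = 3.520
  c=9: 9 × 0.34 = 3.060
Maximum at c = 8 (3.520 surviving offspring).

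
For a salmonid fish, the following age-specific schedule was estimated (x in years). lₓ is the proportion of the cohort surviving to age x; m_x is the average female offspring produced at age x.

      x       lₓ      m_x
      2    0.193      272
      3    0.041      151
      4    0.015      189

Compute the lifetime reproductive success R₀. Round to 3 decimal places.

R₀ = Σ lₓ m_x:
  age 2: 0.193 × 272 = 52.4960
  age 3: 0.041 × 151 = 6.1910
  age 4: 0.015 × 189 = 2.8350
R₀ = 52.4960 + 6.1910 + 2.8350 = 61.5220

61.522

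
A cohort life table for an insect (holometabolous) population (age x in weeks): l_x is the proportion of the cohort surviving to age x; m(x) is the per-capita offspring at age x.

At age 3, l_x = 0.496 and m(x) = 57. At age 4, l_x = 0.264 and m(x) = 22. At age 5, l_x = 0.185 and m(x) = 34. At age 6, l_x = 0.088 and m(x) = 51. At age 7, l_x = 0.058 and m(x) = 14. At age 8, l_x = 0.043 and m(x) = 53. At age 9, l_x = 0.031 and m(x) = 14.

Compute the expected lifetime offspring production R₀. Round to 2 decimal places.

48.38

R₀ = Σ l_x m(x):
  age 3: 0.496 × 57 = 28.2720
  age 4: 0.264 × 22 = 5.8080
  age 5: 0.185 × 34 = 6.2900
  age 6: 0.088 × 51 = 4.4880
  age 7: 0.058 × 14 = 0.8120
  age 8: 0.043 × 53 = 2.2790
  age 9: 0.031 × 14 = 0.4340
R₀ = 28.2720 + 5.8080 + 6.2900 + 4.4880 + 0.8120 + 2.2790 + 0.4340 = 48.3830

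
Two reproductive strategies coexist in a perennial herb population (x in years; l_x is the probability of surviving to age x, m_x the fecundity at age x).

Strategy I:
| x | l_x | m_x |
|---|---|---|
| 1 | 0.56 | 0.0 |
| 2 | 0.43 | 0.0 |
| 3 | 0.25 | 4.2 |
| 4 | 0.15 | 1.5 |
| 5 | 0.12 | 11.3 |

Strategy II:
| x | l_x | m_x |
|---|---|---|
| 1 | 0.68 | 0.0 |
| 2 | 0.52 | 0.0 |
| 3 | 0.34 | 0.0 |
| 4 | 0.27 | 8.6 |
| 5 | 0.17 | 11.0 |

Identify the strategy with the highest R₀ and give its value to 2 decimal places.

4.19

Strategy I: R₀ = 0.56×0.0 + 0.43×0.0 + 0.25×4.2 + 0.15×1.5 + 0.12×11.3 = 2.6310
Strategy II: R₀ = 0.68×0.0 + 0.52×0.0 + 0.34×0.0 + 0.27×8.6 + 0.17×11.0 = 4.1920
Highest R₀: strategy II with 4.1920.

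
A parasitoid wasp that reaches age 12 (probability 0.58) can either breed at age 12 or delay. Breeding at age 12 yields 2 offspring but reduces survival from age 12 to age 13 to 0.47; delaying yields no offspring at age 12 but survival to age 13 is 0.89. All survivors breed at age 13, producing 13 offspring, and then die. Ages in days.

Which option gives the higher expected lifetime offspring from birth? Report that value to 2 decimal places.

breed at age 12: R₀ = 0.58 × (2 + 0.47 × 13) = 0.58 × 8.1100 = 4.7038
delay to age 13: R₀ = 0.58 × (0.89 × 13) = 0.58 × 11.5700 = 6.7106
Higher: delay to age 13 (6.7106).

6.71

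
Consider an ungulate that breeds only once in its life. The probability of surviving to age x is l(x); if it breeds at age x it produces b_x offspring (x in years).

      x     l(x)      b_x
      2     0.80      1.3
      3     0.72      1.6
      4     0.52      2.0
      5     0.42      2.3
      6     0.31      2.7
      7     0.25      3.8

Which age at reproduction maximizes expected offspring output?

Expected offspring if breeding at age x = l(x) × b_x:
  age 2: 0.80 × 1.3 = 1.040
  age 3: 0.72 × 1.6 = 1.152
  age 4: 0.52 × 2.0 = 1.040
  age 5: 0.42 × 2.3 = 0.966
  age 6: 0.31 × 2.7 = 0.837
  age 7: 0.25 × 3.8 = 0.950
Maximum at age 3 (1.152).

3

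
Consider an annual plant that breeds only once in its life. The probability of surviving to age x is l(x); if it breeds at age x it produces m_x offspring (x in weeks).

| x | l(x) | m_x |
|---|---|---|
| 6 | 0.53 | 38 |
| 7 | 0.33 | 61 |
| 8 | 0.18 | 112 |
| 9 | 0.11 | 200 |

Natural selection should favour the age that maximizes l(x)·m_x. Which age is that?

Expected offspring if breeding at age x = l(x) × m_x:
  age 6: 0.53 × 38 = 20.140
  age 7: 0.33 × 61 = 20.130
  age 8: 0.18 × 112 = 20.160
  age 9: 0.11 × 200 = 22.000
Maximum at age 9 (22.000).

9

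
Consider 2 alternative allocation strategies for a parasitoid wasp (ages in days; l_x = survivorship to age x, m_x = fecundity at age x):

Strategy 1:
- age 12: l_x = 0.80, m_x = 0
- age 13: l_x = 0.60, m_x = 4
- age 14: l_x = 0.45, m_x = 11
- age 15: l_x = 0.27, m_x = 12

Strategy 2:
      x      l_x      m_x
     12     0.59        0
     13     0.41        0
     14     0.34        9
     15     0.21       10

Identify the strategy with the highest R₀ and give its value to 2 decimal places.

10.59

Strategy 1: R₀ = 0.80×0 + 0.60×4 + 0.45×11 + 0.27×12 = 10.5900
Strategy 2: R₀ = 0.59×0 + 0.41×0 + 0.34×9 + 0.21×10 = 5.1600
Highest R₀: strategy 1 with 10.5900.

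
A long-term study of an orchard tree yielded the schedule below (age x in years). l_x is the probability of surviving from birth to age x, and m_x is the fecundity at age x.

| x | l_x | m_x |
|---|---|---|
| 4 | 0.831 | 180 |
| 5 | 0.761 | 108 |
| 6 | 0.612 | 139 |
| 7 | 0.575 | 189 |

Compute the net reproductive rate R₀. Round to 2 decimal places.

R₀ = Σ l_x m_x:
  age 4: 0.831 × 180 = 149.5800
  age 5: 0.761 × 108 = 82.1880
  age 6: 0.612 × 139 = 85.0680
  age 7: 0.575 × 189 = 108.6750
R₀ = 149.5800 + 82.1880 + 85.0680 + 108.6750 = 425.5110

425.51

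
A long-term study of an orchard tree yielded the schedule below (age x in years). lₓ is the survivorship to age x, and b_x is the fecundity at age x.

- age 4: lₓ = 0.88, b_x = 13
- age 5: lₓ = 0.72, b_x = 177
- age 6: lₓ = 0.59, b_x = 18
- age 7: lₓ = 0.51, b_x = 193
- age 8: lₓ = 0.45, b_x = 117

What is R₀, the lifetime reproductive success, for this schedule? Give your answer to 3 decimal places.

300.580

R₀ = Σ lₓ b_x:
  age 4: 0.88 × 13 = 11.4400
  age 5: 0.72 × 177 = 127.4400
  age 6: 0.59 × 18 = 10.6200
  age 7: 0.51 × 193 = 98.4300
  age 8: 0.45 × 117 = 52.6500
R₀ = 11.4400 + 127.4400 + 10.6200 + 98.4300 + 52.6500 = 300.5800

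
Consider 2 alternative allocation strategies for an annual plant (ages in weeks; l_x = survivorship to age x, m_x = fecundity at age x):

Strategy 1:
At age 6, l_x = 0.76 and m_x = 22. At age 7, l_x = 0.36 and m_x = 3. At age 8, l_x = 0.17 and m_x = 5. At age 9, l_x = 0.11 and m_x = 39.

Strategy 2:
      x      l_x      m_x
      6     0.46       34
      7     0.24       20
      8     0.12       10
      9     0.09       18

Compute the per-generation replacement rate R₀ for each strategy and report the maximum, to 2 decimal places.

Strategy 1: R₀ = 0.76×22 + 0.36×3 + 0.17×5 + 0.11×39 = 22.9400
Strategy 2: R₀ = 0.46×34 + 0.24×20 + 0.12×10 + 0.09×18 = 23.2600
Highest R₀: strategy 2 with 23.2600.

23.26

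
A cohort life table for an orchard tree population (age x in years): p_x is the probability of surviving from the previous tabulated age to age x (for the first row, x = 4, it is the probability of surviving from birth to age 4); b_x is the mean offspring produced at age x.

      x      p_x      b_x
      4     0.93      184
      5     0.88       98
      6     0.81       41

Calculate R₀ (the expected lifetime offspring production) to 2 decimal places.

278.50

Survivorship from birth: l_x = p_4·p_5·…·p_x.
  l_4 = 0.93000
  l_5 = 0.81840
  l_6 = 0.66290
R₀ = Σ l_x b_x:
  age 4: 0.93000 × 184 = 171.1200
  age 5: 0.81840 × 98 = 80.2032
  age 6: 0.66290 × 41 = 27.1789
R₀ = 171.1200 + 80.2032 + 27.1789 = 278.5021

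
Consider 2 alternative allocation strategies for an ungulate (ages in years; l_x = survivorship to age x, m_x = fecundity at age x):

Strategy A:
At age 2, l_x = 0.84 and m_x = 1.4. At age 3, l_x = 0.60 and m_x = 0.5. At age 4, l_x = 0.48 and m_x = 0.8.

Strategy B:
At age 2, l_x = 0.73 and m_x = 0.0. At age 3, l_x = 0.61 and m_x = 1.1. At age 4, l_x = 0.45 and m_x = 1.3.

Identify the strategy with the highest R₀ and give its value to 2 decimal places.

1.86

Strategy A: R₀ = 0.84×1.4 + 0.60×0.5 + 0.48×0.8 = 1.8600
Strategy B: R₀ = 0.73×0.0 + 0.61×1.1 + 0.45×1.3 = 1.2560
Highest R₀: strategy A with 1.8600.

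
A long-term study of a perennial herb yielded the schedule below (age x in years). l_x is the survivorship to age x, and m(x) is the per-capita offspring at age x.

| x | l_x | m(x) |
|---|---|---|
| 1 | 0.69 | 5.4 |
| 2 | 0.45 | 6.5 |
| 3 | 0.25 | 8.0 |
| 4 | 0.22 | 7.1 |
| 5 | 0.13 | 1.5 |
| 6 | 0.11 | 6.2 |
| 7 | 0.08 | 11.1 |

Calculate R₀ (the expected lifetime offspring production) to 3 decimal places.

R₀ = Σ l_x m(x):
  age 1: 0.69 × 5.4 = 3.7260
  age 2: 0.45 × 6.5 = 2.9250
  age 3: 0.25 × 8.0 = 2.0000
  age 4: 0.22 × 7.1 = 1.5620
  age 5: 0.13 × 1.5 = 0.1950
  age 6: 0.11 × 6.2 = 0.6820
  age 7: 0.08 × 11.1 = 0.8880
R₀ = 3.7260 + 2.9250 + 2.0000 + 1.5620 + 0.1950 + 0.6820 + 0.8880 = 11.9780

11.978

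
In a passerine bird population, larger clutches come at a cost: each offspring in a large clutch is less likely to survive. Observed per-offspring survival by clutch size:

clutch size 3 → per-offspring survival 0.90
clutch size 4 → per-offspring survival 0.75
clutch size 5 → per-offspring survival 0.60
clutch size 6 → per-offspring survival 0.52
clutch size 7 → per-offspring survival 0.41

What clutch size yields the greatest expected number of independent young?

6

Expected independent young = c × s(c):
  c=3: 3 × 0.90 = 2.700
  c=4: 4 × 0.75 = 3.000
  c=5: 5 × 0.60 = 3.000
  c=6: 6 × 0.52 = 3.120
  c=7: 7 × 0.41 = 2.870
Maximum at c = 6 (3.120 independent young).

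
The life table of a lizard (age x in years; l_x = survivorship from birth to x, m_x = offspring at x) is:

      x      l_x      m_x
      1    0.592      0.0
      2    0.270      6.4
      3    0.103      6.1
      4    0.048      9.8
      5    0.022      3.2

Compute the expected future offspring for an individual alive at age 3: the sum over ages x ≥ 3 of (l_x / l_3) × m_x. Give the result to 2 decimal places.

11.35

l_3 = 0.103. Conditional survival from age 3 to x is l_x / l_3.
  x=3: (0.103/0.103) × 6.1 = 6.1000
  x=4: (0.048/0.103) × 9.8 = 4.5670
  x=5: (0.022/0.103) × 3.2 = 0.6835
Sum = 6.1000 + 4.5670 + 0.6835 = 11.3505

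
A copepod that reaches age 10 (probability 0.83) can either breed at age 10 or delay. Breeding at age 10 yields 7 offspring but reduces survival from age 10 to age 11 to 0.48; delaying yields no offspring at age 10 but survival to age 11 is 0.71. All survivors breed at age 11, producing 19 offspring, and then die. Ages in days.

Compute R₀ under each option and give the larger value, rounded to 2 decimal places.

breed at age 10: R₀ = 0.83 × (7 + 0.48 × 19) = 0.83 × 16.1200 = 13.3796
delay to age 11: R₀ = 0.83 × (0.71 × 19) = 0.83 × 13.4900 = 11.1967
Higher: breed at age 10 (13.3796).

13.38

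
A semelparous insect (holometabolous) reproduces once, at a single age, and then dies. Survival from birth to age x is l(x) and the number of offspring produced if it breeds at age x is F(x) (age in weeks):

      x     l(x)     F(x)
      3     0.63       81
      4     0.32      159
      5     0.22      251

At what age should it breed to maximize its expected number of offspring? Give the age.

5

Expected offspring if breeding at age x = l(x) × F(x):
  age 3: 0.63 × 81 = 51.030
  age 4: 0.32 × 159 = 50.880
  age 5: 0.22 × 251 = 55.220
Maximum at age 5 (55.220).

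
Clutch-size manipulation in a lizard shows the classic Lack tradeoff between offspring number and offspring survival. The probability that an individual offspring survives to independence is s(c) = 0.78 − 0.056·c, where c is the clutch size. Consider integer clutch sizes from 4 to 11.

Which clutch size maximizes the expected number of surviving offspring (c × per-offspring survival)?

7

Expected surviving offspring = c × s(c):
  c=4: 4 × 0.556 = 2.224
  c=5: 5 × 0.500 = 2.500
  c=6: 6 × 0.444 = 2.664
  c=7: 7 × 0.388 = 2.716
  c=8: 8 × 0.332 = 2.656
  c=9: 9 × 0.276 = 2.484
  c=10: 10 × 0.220 = 2.200
  c=11: 11 × 0.164 = 1.804
Maximum at c = 7 (2.716 surviving offspring).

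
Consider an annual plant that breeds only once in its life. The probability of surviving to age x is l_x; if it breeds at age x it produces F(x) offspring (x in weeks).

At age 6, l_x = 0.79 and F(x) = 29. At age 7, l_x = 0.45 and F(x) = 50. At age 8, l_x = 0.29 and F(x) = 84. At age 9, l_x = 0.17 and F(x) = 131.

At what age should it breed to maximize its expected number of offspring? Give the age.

8

Expected offspring if breeding at age x = l_x × F(x):
  age 6: 0.79 × 29 = 22.910
  age 7: 0.45 × 50 = 22.500
  age 8: 0.29 × 84 = 24.360
  age 9: 0.17 × 131 = 22.270
Maximum at age 8 (24.360).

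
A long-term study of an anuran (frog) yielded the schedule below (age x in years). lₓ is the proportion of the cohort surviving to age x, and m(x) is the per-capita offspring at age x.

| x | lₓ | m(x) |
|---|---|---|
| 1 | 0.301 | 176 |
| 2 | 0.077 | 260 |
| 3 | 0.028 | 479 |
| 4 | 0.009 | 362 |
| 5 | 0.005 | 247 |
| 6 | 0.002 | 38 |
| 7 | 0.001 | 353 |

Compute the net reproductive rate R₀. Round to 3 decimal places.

91.330

R₀ = Σ lₓ m(x):
  age 1: 0.301 × 176 = 52.9760
  age 2: 0.077 × 260 = 20.0200
  age 3: 0.028 × 479 = 13.4120
  age 4: 0.009 × 362 = 3.2580
  age 5: 0.005 × 247 = 1.2350
  age 6: 0.002 × 38 = 0.0760
  age 7: 0.001 × 353 = 0.3530
R₀ = 52.9760 + 20.0200 + 13.4120 + 3.2580 + 1.2350 + 0.0760 + 0.3530 = 91.3300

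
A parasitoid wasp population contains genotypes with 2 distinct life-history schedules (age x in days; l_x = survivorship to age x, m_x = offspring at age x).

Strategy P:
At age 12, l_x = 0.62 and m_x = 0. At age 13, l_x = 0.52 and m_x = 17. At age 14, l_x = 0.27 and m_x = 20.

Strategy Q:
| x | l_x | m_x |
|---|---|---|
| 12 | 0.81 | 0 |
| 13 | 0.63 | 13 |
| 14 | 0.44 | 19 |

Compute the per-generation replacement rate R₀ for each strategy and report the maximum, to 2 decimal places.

Strategy P: R₀ = 0.62×0 + 0.52×17 + 0.27×20 = 14.2400
Strategy Q: R₀ = 0.81×0 + 0.63×13 + 0.44×19 = 16.5500
Highest R₀: strategy Q with 16.5500.

16.55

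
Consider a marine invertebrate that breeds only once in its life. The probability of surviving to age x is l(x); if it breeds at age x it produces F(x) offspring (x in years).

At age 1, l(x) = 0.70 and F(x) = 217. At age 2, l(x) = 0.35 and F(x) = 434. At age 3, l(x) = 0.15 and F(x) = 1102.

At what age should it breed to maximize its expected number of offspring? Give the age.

Expected offspring if breeding at age x = l(x) × F(x):
  age 1: 0.70 × 217 = 151.900
  age 2: 0.35 × 434 = 151.900
  age 3: 0.15 × 1102 = 165.300
Maximum at age 3 (165.300).

3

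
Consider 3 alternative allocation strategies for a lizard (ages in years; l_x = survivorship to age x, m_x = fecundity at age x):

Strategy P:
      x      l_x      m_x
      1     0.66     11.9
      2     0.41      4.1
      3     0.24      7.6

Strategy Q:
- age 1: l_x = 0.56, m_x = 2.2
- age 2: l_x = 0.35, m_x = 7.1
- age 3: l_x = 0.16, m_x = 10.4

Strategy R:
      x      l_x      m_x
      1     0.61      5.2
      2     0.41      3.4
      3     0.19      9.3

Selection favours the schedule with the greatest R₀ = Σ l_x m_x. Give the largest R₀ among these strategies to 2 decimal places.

11.36

Strategy P: R₀ = 0.66×11.9 + 0.41×4.1 + 0.24×7.6 = 11.3590
Strategy Q: R₀ = 0.56×2.2 + 0.35×7.1 + 0.16×10.4 = 5.3810
Strategy R: R₀ = 0.61×5.2 + 0.41×3.4 + 0.19×9.3 = 6.3330
Highest R₀: strategy P with 11.3590.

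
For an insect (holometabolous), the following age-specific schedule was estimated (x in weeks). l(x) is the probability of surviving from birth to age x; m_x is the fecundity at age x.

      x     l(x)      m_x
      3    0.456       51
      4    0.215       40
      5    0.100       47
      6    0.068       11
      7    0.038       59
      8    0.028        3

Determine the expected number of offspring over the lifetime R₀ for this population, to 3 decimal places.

R₀ = Σ l(x) m_x:
  age 3: 0.456 × 51 = 23.2560
  age 4: 0.215 × 40 = 8.6000
  age 5: 0.100 × 47 = 4.7000
  age 6: 0.068 × 11 = 0.7480
  age 7: 0.038 × 59 = 2.2420
  age 8: 0.028 × 3 = 0.0840
R₀ = 23.2560 + 8.6000 + 4.7000 + 0.7480 + 2.2420 + 0.0840 = 39.6300

39.630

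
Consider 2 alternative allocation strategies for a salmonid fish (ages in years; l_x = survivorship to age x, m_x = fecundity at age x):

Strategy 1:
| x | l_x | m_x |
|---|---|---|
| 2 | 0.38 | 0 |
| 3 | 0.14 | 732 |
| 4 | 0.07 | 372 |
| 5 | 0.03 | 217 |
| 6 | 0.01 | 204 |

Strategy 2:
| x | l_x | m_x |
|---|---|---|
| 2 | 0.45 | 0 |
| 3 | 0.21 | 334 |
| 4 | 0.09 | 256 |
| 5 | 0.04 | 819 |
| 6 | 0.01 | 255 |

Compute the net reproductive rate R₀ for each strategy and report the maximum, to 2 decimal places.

137.07

Strategy 1: R₀ = 0.38×0 + 0.14×732 + 0.07×372 + 0.03×217 + 0.01×204 = 137.0700
Strategy 2: R₀ = 0.45×0 + 0.21×334 + 0.09×256 + 0.04×819 + 0.01×255 = 128.4900
Highest R₀: strategy 1 with 137.0700.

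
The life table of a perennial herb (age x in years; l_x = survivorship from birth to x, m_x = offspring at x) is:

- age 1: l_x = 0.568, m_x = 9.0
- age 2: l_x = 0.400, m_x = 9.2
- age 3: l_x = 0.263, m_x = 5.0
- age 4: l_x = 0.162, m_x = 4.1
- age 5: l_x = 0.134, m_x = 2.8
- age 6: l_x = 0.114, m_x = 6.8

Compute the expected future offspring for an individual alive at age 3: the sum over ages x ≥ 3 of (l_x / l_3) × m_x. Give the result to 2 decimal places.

l_3 = 0.263. Conditional survival from age 3 to x is l_x / l_3.
  x=3: (0.263/0.263) × 5.0 = 5.0000
  x=4: (0.162/0.263) × 4.1 = 2.5255
  x=5: (0.134/0.263) × 2.8 = 1.4266
  x=6: (0.114/0.263) × 6.8 = 2.9475
Sum = 5.0000 + 2.5255 + 1.4266 + 2.9475 = 11.8996

11.90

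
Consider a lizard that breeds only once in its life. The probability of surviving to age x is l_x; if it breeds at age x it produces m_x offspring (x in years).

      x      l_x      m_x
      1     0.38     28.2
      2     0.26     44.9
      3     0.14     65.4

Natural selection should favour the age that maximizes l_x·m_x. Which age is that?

Expected offspring if breeding at age x = l_x × m_x:
  age 1: 0.38 × 28.2 = 10.716
  age 2: 0.26 × 44.9 = 11.674
  age 3: 0.14 × 65.4 = 9.156
Maximum at age 2 (11.674).

2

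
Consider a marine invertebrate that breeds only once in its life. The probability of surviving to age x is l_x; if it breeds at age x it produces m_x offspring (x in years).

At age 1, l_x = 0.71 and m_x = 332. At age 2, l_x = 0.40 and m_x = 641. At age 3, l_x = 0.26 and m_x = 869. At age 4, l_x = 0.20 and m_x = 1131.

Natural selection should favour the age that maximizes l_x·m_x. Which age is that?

2

Expected offspring if breeding at age x = l_x × m_x:
  age 1: 0.71 × 332 = 235.720
  age 2: 0.40 × 641 = 256.400
  age 3: 0.26 × 869 = 225.940
  age 4: 0.20 × 1131 = 226.200
Maximum at age 2 (256.400).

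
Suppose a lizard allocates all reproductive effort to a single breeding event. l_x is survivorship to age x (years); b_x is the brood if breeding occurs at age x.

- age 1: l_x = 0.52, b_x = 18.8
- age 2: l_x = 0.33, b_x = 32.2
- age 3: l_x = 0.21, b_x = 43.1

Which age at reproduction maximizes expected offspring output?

Expected offspring if breeding at age x = l_x × b_x:
  age 1: 0.52 × 18.8 = 9.776
  age 2: 0.33 × 32.2 = 10.626
  age 3: 0.21 × 43.1 = 9.051
Maximum at age 2 (10.626).

2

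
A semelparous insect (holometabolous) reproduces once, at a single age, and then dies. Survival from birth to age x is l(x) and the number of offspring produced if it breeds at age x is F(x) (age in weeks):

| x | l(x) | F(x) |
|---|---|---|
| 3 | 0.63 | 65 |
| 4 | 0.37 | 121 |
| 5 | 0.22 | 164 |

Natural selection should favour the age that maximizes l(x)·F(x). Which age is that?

4

Expected offspring if breeding at age x = l(x) × F(x):
  age 3: 0.63 × 65 = 40.950
  age 4: 0.37 × 121 = 44.770
  age 5: 0.22 × 164 = 36.080
Maximum at age 4 (44.770).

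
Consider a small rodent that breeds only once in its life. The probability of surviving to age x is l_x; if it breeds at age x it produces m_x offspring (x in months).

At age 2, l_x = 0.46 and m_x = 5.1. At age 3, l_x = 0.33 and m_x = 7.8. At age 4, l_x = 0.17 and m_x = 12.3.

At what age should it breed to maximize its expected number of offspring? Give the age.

3

Expected offspring if breeding at age x = l_x × m_x:
  age 2: 0.46 × 5.1 = 2.346
  age 3: 0.33 × 7.8 = 2.574
  age 4: 0.17 × 12.3 = 2.091
Maximum at age 3 (2.574).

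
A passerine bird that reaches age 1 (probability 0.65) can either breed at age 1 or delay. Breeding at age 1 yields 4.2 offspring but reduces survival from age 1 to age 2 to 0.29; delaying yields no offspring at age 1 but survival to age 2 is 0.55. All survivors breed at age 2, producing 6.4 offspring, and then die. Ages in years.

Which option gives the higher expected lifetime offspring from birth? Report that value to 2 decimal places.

breed at age 1: R₀ = 0.65 × (4.2 + 0.29 × 6.4) = 0.65 × 6.0560 = 3.9364
delay to age 2: R₀ = 0.65 × (0.55 × 6.4) = 0.65 × 3.5200 = 2.2880
Higher: breed at age 1 (3.9364).

3.94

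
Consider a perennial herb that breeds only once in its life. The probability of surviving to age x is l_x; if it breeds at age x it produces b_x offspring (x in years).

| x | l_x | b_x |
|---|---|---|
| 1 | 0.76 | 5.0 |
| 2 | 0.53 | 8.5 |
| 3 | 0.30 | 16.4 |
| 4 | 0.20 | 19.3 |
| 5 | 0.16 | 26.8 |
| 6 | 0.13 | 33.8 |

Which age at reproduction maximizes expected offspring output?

3

Expected offspring if breeding at age x = l_x × b_x:
  age 1: 0.76 × 5.0 = 3.800
  age 2: 0.53 × 8.5 = 4.505
  age 3: 0.30 × 16.4 = 4.920
  age 4: 0.20 × 19.3 = 3.860
  age 5: 0.16 × 26.8 = 4.288
  age 6: 0.13 × 33.8 = 4.394
Maximum at age 3 (4.920).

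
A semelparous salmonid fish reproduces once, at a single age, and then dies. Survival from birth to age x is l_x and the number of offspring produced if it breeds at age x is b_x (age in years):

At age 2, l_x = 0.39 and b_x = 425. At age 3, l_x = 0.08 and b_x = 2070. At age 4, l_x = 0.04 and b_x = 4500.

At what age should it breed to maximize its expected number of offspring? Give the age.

4

Expected offspring if breeding at age x = l_x × b_x:
  age 2: 0.39 × 425 = 165.750
  age 3: 0.08 × 2070 = 165.600
  age 4: 0.04 × 4500 = 180.000
Maximum at age 4 (180.000).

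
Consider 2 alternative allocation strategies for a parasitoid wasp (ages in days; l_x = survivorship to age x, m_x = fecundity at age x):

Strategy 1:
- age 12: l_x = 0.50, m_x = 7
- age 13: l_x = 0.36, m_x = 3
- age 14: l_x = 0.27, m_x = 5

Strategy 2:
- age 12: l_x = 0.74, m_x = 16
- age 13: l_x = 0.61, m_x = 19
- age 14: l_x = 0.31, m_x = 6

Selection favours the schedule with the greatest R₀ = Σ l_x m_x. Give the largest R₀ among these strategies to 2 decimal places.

25.29

Strategy 1: R₀ = 0.50×7 + 0.36×3 + 0.27×5 = 5.9300
Strategy 2: R₀ = 0.74×16 + 0.61×19 + 0.31×6 = 25.2900
Highest R₀: strategy 2 with 25.2900.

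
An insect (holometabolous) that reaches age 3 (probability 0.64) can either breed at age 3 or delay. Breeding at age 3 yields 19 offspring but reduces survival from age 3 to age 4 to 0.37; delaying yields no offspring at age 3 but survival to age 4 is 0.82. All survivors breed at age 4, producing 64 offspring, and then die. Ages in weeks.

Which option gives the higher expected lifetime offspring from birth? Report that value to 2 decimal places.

33.59

breed at age 3: R₀ = 0.64 × (19 + 0.37 × 64) = 0.64 × 42.6800 = 27.3152
delay to age 4: R₀ = 0.64 × (0.82 × 64) = 0.64 × 52.4800 = 33.5872
Higher: delay to age 4 (33.5872).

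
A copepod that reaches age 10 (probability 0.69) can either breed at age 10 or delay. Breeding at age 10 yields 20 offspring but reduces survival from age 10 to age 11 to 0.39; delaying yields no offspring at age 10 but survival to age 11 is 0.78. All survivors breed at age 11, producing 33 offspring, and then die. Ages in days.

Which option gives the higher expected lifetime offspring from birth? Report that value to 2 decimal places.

breed at age 10: R₀ = 0.69 × (20 + 0.39 × 33) = 0.69 × 32.8700 = 22.6803
delay to age 11: R₀ = 0.69 × (0.78 × 33) = 0.69 × 25.7400 = 17.7606
Higher: breed at age 10 (22.6803).

22.68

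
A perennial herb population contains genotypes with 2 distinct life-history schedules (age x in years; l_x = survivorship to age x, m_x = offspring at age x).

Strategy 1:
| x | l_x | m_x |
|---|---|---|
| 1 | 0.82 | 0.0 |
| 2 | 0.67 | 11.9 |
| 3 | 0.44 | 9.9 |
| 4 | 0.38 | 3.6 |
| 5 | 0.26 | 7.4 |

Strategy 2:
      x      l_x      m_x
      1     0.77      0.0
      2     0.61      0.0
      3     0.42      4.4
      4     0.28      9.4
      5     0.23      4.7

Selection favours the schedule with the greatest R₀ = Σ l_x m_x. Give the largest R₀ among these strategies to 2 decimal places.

15.62

Strategy 1: R₀ = 0.82×0.0 + 0.67×11.9 + 0.44×9.9 + 0.38×3.6 + 0.26×7.4 = 15.6210
Strategy 2: R₀ = 0.77×0.0 + 0.61×0.0 + 0.42×4.4 + 0.28×9.4 + 0.23×4.7 = 5.5610
Highest R₀: strategy 1 with 15.6210.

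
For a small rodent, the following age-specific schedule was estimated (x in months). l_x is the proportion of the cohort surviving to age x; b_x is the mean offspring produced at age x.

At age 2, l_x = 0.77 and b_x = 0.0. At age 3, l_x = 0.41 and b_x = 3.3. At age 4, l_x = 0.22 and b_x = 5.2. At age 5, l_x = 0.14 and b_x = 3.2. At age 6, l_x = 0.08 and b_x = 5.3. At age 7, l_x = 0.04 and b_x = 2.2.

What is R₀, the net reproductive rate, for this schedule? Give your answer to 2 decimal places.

R₀ = Σ l_x b_x:
  age 2: 0.77 × 0.0 = 0.0000
  age 3: 0.41 × 3.3 = 1.3530
  age 4: 0.22 × 5.2 = 1.1440
  age 5: 0.14 × 3.2 = 0.4480
  age 6: 0.08 × 5.3 = 0.4240
  age 7: 0.04 × 2.2 = 0.0880
R₀ = 0.0000 + 1.3530 + 1.1440 + 0.4480 + 0.4240 + 0.0880 = 3.4570

3.46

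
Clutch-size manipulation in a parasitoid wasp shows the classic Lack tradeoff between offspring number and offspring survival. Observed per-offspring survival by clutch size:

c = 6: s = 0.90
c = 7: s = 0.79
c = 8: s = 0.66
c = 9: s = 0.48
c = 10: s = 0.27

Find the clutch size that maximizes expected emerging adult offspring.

Expected emerging adult offspring = c × s(c):
  c=6: 6 × 0.90 = 5.400
  c=7: 7 × 0.79 = 5.530
  c=8: 8 × 0.66 = 5.280
  c=9: 9 × 0.48 = 4.320
  c=10: 10 × 0.27 = 2.700
Maximum at c = 7 (5.530 emerging adult offspring).

7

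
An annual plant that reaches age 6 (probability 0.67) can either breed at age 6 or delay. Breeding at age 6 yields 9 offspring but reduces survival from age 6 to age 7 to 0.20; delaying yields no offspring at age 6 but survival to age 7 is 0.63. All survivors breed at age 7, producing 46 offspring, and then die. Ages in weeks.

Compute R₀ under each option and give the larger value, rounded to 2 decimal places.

19.42

breed at age 6: R₀ = 0.67 × (9 + 0.20 × 46) = 0.67 × 18.2000 = 12.1940
delay to age 7: R₀ = 0.67 × (0.63 × 46) = 0.67 × 28.9800 = 19.4166
Higher: delay to age 7 (19.4166).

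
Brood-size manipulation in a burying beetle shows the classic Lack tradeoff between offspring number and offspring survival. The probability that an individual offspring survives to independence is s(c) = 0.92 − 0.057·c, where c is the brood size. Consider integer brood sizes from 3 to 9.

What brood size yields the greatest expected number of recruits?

Expected recruits = c × s(c):
  c=3: 3 × 0.749 = 2.247
  c=4: 4 × 0.692 = 2.768
  c=5: 5 × 0.635 = 3.175
  c=6: 6 × 0.578 = 3.468
  c=7: 7 × 0.521 = 3.647
  c=8: 8 × 0.464 = 3.712
  c=9: 9 × 0.407 = 3.663
Maximum at c = 8 (3.712 recruits).

8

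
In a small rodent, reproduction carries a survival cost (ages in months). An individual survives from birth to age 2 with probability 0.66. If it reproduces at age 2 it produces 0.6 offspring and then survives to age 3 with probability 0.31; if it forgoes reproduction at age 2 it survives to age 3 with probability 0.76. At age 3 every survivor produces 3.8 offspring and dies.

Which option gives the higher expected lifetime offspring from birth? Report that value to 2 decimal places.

1.91

breed at age 2: R₀ = 0.66 × (0.6 + 0.31 × 3.8) = 0.66 × 1.7780 = 1.1735
delay to age 3: R₀ = 0.66 × (0.76 × 3.8) = 0.66 × 2.8880 = 1.9061
Higher: delay to age 3 (1.9061).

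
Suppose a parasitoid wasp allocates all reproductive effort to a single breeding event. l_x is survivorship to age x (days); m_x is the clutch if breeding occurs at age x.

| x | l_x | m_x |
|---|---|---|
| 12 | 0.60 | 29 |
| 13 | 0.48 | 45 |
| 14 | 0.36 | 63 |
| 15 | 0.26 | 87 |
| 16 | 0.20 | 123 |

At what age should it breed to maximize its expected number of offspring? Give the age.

Expected offspring if breeding at age x = l_x × m_x:
  age 12: 0.60 × 29 = 17.400
  age 13: 0.48 × 45 = 21.600
  age 14: 0.36 × 63 = 22.680
  age 15: 0.26 × 87 = 22.620
  age 16: 0.20 × 123 = 24.600
Maximum at age 16 (24.600).

16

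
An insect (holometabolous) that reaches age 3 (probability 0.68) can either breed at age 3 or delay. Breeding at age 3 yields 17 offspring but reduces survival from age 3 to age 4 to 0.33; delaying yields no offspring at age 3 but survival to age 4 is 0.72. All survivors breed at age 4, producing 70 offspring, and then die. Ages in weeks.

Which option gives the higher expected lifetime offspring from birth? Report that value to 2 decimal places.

breed at age 3: R₀ = 0.68 × (17 + 0.33 × 70) = 0.68 × 40.1000 = 27.2680
delay to age 4: R₀ = 0.68 × (0.72 × 70) = 0.68 × 50.4000 = 34.2720
Higher: delay to age 4 (34.2720).

34.27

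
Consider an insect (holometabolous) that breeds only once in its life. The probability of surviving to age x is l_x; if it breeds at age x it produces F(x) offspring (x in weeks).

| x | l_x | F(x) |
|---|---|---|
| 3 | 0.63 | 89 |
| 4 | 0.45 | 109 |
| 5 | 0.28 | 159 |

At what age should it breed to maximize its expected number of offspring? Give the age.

Expected offspring if breeding at age x = l_x × F(x):
  age 3: 0.63 × 89 = 56.070
  age 4: 0.45 × 109 = 49.050
  age 5: 0.28 × 159 = 44.520
Maximum at age 3 (56.070).

3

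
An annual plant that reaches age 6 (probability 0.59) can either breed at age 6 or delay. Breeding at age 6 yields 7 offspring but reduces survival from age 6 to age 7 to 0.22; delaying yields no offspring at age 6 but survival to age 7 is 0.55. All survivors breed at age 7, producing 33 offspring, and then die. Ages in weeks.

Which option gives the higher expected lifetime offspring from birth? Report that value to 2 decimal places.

10.71

breed at age 6: R₀ = 0.59 × (7 + 0.22 × 33) = 0.59 × 14.2600 = 8.4134
delay to age 7: R₀ = 0.59 × (0.55 × 33) = 0.59 × 18.1500 = 10.7085
Higher: delay to age 7 (10.7085).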